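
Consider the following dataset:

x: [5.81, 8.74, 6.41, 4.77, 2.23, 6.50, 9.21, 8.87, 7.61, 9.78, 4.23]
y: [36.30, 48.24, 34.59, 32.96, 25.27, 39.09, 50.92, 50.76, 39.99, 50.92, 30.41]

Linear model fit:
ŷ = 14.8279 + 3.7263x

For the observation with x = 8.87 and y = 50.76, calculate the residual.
Residual = 2.8798

The residual is the difference between the actual value and the predicted value:

Residual = y - ŷ

Step 1: Calculate predicted value
ŷ = 14.8279 + 3.7263 × 8.87
ŷ = 47.8802

Step 2: Calculate residual
Residual = 50.76 - 47.8802
Residual = 2.8798

The residual is positive, so the observed y = 50.76 sits above the regression line (the line underestimates it by 2.8798).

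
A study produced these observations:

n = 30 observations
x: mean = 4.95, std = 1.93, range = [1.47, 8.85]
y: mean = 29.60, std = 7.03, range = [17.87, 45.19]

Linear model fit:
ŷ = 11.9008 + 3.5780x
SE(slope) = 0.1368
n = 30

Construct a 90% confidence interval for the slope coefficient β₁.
The 90% CI for β₁ is (3.3453, 3.8107)

Confidence interval for the slope:

The 90% CI for β₁ is: β̂₁ ± t*(α/2, n-2) × SE(β̂₁)

Step 1: Find critical t-value
- Confidence level = 0.9
- Degrees of freedom = n - 2 = 30 - 2 = 28
- t*(α/2, 28) = 1.7011

Step 2: Calculate margin of error
Margin = 1.7011 × 0.1368 = 0.2327

Step 3: Construct interval
CI = 3.5780 ± 0.2327
CI = (3.3453, 3.8107)

Interpretation: We are 90% confident that the true slope β₁ lies between 3.3453 and 3.8107.
The interval does not include 0, suggesting a significant linear relationship.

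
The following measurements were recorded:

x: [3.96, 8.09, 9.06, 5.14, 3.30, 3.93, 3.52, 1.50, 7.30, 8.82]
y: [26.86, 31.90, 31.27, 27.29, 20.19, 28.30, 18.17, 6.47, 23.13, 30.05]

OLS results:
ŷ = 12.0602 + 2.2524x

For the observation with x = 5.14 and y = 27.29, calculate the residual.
Residual = 3.6525

The residual is the difference between the actual value and the predicted value:

Residual = y - ŷ

Step 1: Calculate predicted value
ŷ = 12.0602 + 2.2524 × 5.14
ŷ = 23.6375

Step 2: Calculate residual
Residual = 27.29 - 23.6375
Residual = 3.6525

Interpretation: the model underestimates the actual value by 3.6525 at this point (positive residual → observation lies above the fitted line).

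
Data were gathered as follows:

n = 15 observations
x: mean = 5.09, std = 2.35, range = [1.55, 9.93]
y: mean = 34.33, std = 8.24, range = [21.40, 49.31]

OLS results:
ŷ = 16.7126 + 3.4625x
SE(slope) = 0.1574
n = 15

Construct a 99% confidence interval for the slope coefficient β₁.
The 99% CI for β₁ is (2.9884, 3.9366)

Confidence interval for the slope:

The 99% CI for β₁ is: β̂₁ ± t*(α/2, n-2) × SE(β̂₁)

Step 1: Find critical t-value
- Confidence level = 0.99
- Degrees of freedom = n - 2 = 15 - 2 = 13
- t*(α/2, 13) = 3.0123

Step 2: Calculate margin of error
Margin = 3.0123 × 0.1574 = 0.4741

Step 3: Construct interval
CI = 3.4625 ± 0.4741
CI = (2.9884, 3.9366)

Interpretation: intervals built this way capture the true β₁ in 99% of repeated samples; here the plausible range for the per-unit effect of x on y is 2.9884 to 3.9366.
Both endpoints are positive, so the data support a genuinely positive slope at this confidence level.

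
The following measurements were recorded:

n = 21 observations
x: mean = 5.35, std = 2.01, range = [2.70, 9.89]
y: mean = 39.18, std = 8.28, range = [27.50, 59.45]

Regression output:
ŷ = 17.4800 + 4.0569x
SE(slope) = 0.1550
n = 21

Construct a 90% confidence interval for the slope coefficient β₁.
The 90% CI for β₁ is (3.7889, 4.3249)

Confidence interval for the slope:

The 90% CI for β₁ is: β̂₁ ± t*(α/2, n-2) × SE(β̂₁)

Step 1: Find critical t-value
- Confidence level = 0.9
- Degrees of freedom = n - 2 = 21 - 2 = 19
- t*(α/2, 19) = 1.7291

Step 2: Calculate margin of error
Margin = 1.7291 × 0.1550 = 0.2680

Step 3: Construct interval
CI = 4.0569 ± 0.2680
CI = (3.7889, 4.3249)

Interpretation: We are 90% confident that the true slope β₁ lies between 3.7889 and 4.3249.
Since 0 is outside the interval, a two-sided test at α = 0.10 would reject H₀: β₁ = 0.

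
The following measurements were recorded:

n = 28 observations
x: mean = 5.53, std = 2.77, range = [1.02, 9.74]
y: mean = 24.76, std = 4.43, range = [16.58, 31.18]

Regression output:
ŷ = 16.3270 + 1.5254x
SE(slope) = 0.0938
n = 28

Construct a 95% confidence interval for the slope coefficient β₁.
The 95% CI for β₁ is (1.3326, 1.7182)

Confidence interval for the slope:

The 95% CI for β₁ is: β̂₁ ± t*(α/2, n-2) × SE(β̂₁)

Step 1: Find critical t-value
- Confidence level = 0.95
- Degrees of freedom = n - 2 = 28 - 2 = 26
- t*(α/2, 26) = 2.0555

Step 2: Calculate margin of error
Margin = 2.0555 × 0.0938 = 0.1928

Step 3: Construct interval
CI = 1.5254 ± 0.1928
CI = (1.3326, 1.7182)

Interpretation: each one-unit increase in x is associated with a change in mean y of between 1.3326 and 1.7182, with 95% confidence.
Both endpoints are positive, so the data support a genuinely positive slope at this confidence level.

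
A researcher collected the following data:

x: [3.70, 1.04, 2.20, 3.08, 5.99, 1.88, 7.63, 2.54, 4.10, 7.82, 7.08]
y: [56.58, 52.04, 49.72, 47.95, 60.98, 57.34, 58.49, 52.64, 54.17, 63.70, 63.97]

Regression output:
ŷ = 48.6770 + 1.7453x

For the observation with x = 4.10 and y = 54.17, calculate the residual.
Residual = -1.6627

The residual is the difference between the actual value and the predicted value:

Residual = y - ŷ

Step 1: Calculate predicted value
ŷ = 48.6770 + 1.7453 × 4.10
ŷ = 55.8327

Step 2: Calculate residual
Residual = 54.17 - 55.8327
Residual = -1.6627

Interpretation: the model overestimates the actual value by 1.6627 at this point (negative residual → observation lies below the fitted line).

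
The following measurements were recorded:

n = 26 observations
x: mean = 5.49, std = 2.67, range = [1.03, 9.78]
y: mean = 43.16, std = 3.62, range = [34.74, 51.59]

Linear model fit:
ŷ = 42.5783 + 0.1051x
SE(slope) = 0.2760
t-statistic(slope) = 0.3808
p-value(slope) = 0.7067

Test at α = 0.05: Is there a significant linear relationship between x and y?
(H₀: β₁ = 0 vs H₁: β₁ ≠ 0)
Fail to reject H₀: p-value = 0.7067 ≥ α = 0.05. The linear relationship is not significant at the 5% level.

Hypothesis test for the slope coefficient:

H₀: β₁ = 0 (no linear relationship)
H₁: β₁ ≠ 0 (linear relationship exists)

Test statistic: t = β̂₁ / SE(β̂₁) = 0.1051 / 0.2760 = 0.3808

With df = 24, the two-sided p-value for |t| = 0.3808 is 0.7067.

Decision rule: reject H₀ if p-value < α.
p-value = 0.7067 ≥ α = 0.05 → fail to reject H₀.

At α = 0.05 the data do not provide convincing evidence of a nonzero slope.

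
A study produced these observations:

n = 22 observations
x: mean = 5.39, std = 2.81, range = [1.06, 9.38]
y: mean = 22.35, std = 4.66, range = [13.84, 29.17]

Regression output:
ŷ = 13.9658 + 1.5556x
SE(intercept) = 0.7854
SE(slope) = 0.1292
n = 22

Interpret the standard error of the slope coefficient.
SE(slope) = 0.1292 measures the uncertainty in the estimated slope. The coefficient is estimated precisely (SE/|β̂₁| = 8.3%).

What SE measures:
- The standard error quantifies the sampling variability of the coefficient estimate
- It is the estimated standard deviation of β̂₁ across hypothetical repeated samples of the same size
- Smaller SE → more precise estimate

Relative precision:
- SE / |β̂₁| = 0.1292 / 1.5556 = 8.3%
- Rule of thumb (under 20%: precise; 20% to under 50%: moderately precise; 50% or more: imprecise) → precise

Rough 95% range (±2 SE): 1.5556 ± 0.2584 → (1.2972, 1.8140).

What drives SE(β̂₁): larger n (here n = 22) → smaller SE; more residual scatter → larger SE; wider spread of x values → smaller SE.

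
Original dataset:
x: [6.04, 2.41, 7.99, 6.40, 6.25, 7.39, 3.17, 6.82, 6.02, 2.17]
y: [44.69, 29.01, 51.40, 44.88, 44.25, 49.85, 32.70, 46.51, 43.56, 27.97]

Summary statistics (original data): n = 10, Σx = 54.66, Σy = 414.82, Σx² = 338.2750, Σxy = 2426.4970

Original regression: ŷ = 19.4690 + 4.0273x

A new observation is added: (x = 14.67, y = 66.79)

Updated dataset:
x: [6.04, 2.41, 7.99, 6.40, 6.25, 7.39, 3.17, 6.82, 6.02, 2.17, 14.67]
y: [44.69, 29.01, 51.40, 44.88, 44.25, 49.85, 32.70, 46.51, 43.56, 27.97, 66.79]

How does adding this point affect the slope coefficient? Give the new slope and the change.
New slope β₁ = 3.1828 versus 4.0273 before: a change of -0.8445 (-21.0%).

x = 14.67 lies well outside the original x-range [2.17, 7.99] (x̄ ≈ 5.47), so this observation has high leverage and can move the slope substantially.

Step 1: Update the sums with the new point (n goes from 10 to 11)
Σx  = 54.66 + 14.67 = 69.33
Σy  = 414.82 + 66.79 = 481.61
Σx² = 338.2750 + 14.67² = 338.2750 + 215.2089 = 553.4839
Σxy = 2426.4970 + 14.67×66.79 = 2426.4970 + 979.8093 = 3406.3063

Step 2: Recompute the slope with b₁ = (nΣxy − ΣxΣy) / (nΣx² − (Σx)²)
Numerator   = 11×3406.3063 − 69.33×481.61 = 37469.3693 − 33390.0213 = 4079.3480
Denominator = 11×553.4839 − 69.33² = 6088.3229 − 4806.6489 = 1281.6740
b₁(new) = 4079.3480 / 1281.6740 = 3.1828

(Same formula on the original sums: (10×2426.4970 − 54.66×414.82) / (10×338.2750 − 54.66²) = 1590.9088 / 395.0344 = 4.0273, matching the given fit.)

Step 3: Change in slope
Δβ₁ = 3.1828 − 4.0273 = -0.8445
Relative change = -0.8445 / 4.0273 × 100% = -21.0%
→ the slope decreases when the point is added.

Because the point sits below the extension of the original line at a high-leverage x, it tilts the fit down.
In practice: check such a point for data-entry or measurement error.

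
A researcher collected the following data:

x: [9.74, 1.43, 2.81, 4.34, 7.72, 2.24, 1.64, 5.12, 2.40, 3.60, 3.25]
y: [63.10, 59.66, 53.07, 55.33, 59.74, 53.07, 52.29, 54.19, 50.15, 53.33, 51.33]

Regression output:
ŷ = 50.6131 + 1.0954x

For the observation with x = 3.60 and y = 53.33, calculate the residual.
Residual = -1.2265

The residual is the difference between the actual value and the predicted value:

Residual = y - ŷ

Step 1: Calculate predicted value
ŷ = 50.6131 + 1.0954 × 3.60
ŷ = 54.5565

Step 2: Calculate residual
Residual = 53.33 - 54.5565
Residual = -1.2265

The residual is negative, so the observed y = 53.33 sits below the regression line (the line overestimates it by 1.2265).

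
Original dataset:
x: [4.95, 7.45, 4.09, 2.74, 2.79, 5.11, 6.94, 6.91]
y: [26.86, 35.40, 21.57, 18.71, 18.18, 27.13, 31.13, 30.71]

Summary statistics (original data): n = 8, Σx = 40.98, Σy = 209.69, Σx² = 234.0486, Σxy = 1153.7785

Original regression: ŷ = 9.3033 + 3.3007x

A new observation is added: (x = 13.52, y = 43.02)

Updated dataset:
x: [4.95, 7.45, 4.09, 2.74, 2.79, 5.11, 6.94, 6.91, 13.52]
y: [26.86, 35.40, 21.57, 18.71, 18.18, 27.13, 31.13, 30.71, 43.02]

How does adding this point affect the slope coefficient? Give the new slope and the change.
New slope β₁ = 2.3627 versus 3.3007 before: a change of -0.9380 (-28.4%).

The new point has HIGH LEVERAGE: x = 13.52 is far from the original mean x̄ = 40.98/8 ≈ 5.12 (original range [2.74, 7.45]).

Step 1: Update the sums with the new point (n goes from 8 to 9)
Σx  = 40.98 + 13.52 = 54.50
Σy  = 209.69 + 43.02 = 252.71
Σx² = 234.0486 + 13.52² = 234.0486 + 182.7904 = 416.8390
Σxy = 1153.7785 + 13.52×43.02 = 1153.7785 + 581.6304 = 1735.4089

Step 2: Recompute the slope with b₁ = (nΣxy − ΣxΣy) / (nΣx² − (Σx)²)
Numerator   = 9×1735.4089 − 54.50×252.71 = 15618.6801 − 13772.6950 = 1845.9851
Denominator = 9×416.8390 − 54.50² = 3751.5510 − 2970.2500 = 781.3010
b₁(new) = 1845.9851 / 781.3010 = 2.3627

(Same formula on the original sums: (8×1153.7785 − 40.98×209.69) / (8×234.0486 − 40.98²) = 637.1318 / 193.0284 = 3.3007, matching the given fit.)

Step 3: Change in slope
Δβ₁ = 2.3627 − 3.3007 = -0.9380
Relative change = -0.9380 / 3.3007 × 100% = -28.4%
→ the slope decreases when the point is added.

A high-leverage point only changes the slope if it is off the original line; here y = 43.02 is below the original trend, so the slope decreases.
In practice: refit with and without it and report both if conclusions differ; check such a point for data-entry or measurement error.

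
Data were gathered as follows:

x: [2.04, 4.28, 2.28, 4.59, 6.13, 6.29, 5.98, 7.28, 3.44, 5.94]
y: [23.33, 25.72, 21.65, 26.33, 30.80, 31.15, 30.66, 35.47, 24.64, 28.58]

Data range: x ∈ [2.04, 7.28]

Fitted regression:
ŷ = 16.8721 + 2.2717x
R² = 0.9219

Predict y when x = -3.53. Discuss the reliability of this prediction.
The equation gives ŷ = 8.8530; however x = -3.53 is 5.57 units below the observed range, so this extrapolated value should not be trusted.

Prediction calculation:
ŷ = 16.8721 + 2.2717 × (-3.53)
ŷ = 8.8530

Reliability:
- Data range: x ∈ [2.04, 7.28]
- Prediction point: x = -3.53 is 5.57 units below the observed range → this is EXTRAPOLATION, not interpolation

Why that matters here:
- Real relationships often flatten, saturate, or turn nonlinear at extremes
- R² describes fit only over the sampled x values; it says nothing about behaviour beyond them
- The standard error of prediction grows with (x − x̄)², and x = -3.53 is far from x̄ = 4.82

A defensible statement: 'if the linear trend continued to x = -3.53, y would be about 8.8530' — the premise is untested.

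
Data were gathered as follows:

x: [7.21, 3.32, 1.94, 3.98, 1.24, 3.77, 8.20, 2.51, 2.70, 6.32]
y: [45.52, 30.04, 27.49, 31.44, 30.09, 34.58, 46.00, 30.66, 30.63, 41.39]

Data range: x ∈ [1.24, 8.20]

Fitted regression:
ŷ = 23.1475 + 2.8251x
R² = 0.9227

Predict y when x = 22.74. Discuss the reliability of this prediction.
The equation gives ŷ = 87.3903; however x = 22.74 is 14.54 units above the observed range, so this extrapolated value should not be trusted.

Prediction calculation:
ŷ = 23.1475 + 2.8251 × 22.74
ŷ = 87.3903

Reliability:
- Data range: x ∈ [1.24, 8.20]
- Prediction point: x = 22.74 is 14.54 units above the observed range → this is EXTRAPOLATION, not interpolation

Why that matters here:
- Real relationships often flatten, saturate, or turn nonlinear at extremes
- The standard error of prediction grows with (x − x̄)², and x = 22.74 is far from x̄ = 4.12
- There are no observations near this x to validate the fitted line there

The R² = 0.9227 only validates the fit within [1.24, 8.20]; treat ŷ = 87.3903 with caution.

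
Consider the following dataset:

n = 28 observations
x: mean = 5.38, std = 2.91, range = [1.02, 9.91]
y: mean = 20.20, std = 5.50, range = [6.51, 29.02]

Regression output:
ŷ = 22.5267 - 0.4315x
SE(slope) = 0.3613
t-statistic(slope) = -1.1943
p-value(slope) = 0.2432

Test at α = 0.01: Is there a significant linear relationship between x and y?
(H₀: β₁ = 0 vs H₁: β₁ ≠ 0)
Fail to reject H₀: p-value = 0.2432 ≥ α = 0.01. The linear relationship is not significant at the 1% level.

Hypothesis test for the slope coefficient:

H₀: β₁ = 0 (no linear relationship)
H₁: β₁ ≠ 0 (linear relationship exists)

Test statistic: t = β̂₁ / SE(β̂₁) = -0.4315 / 0.3613 = -1.1943

The p-value (0.2432) is the probability, under H₀, of a t-statistic at least as extreme as |t| = 1.1943 (two-sided, df = n − 2 = 26).

Decision rule: reject H₀ if p-value < α.
p-value = 0.2432 ≥ α = 0.01 → fail to reject H₀.

There is not sufficient evidence at the 1% significance level to conclude that a linear relationship exists between x and y.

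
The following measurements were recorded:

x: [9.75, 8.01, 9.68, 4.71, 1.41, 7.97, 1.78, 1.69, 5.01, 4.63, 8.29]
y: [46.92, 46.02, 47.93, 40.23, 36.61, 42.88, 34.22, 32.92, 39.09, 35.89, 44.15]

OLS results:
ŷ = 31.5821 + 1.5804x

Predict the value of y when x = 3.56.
ŷ = 37.2083

x = 3.56 lies inside the observed range [1.41, 9.75], so the fitted equation applies directly:

ŷ = 31.5821 + 1.5804 × 3.56
ŷ = 31.5821 + 5.6262
ŷ = 37.2083

This is the fitted mean response at that x — an individual observation would come with a wider prediction interval.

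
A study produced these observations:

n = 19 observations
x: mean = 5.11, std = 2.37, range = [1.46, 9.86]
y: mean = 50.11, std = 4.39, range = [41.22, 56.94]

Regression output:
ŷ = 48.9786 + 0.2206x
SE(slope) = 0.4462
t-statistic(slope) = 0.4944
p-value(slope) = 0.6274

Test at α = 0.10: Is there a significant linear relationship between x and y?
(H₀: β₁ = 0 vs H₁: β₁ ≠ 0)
Since p-value = 0.6274 ≥ α = 0.10, fail to reject H₀ — the slope is not significantly different from 0.

Hypothesis test for the slope coefficient:

H₀: β₁ = 0 (no linear relationship)
H₁: β₁ ≠ 0 (linear relationship exists)

Test statistic: t = β̂₁ / SE(β̂₁) = 0.2206 / 0.4462 = 0.4944

The p-value (0.6274) is the probability, under H₀, of a t-statistic at least as extreme as |t| = 0.4944 (two-sided, df = n − 2 = 17).

Decision rule: reject H₀ if p-value < α.
p-value = 0.6274 ≥ α = 0.10 → fail to reject H₀.

At α = 0.10 the data do not provide convincing evidence of a nonzero slope.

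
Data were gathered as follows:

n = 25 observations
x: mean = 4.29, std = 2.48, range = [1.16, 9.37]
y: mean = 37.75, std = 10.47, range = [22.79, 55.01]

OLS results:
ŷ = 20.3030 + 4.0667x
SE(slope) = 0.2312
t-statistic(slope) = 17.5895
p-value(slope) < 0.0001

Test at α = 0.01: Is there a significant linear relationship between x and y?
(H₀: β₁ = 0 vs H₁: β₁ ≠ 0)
Reject H₀: p-value < 0.0001 < α = 0.01. The linear relationship is significant at the 1% level.

Hypothesis test for the slope coefficient:

H₀: β₁ = 0 (no linear relationship)
H₁: β₁ ≠ 0 (linear relationship exists)

Test statistic: t = β̂₁ / SE(β̂₁) = 4.0667 / 0.2312 = 17.5895

With df = 23, the two-sided p-value for |t| = 17.5895 is <0.0001.

Decision rule: reject H₀ if p-value < α.
p-value < 0.0001 < α = 0.01 → reject H₀.

Conclusion: the linear association between x and y is significant at the 1% level.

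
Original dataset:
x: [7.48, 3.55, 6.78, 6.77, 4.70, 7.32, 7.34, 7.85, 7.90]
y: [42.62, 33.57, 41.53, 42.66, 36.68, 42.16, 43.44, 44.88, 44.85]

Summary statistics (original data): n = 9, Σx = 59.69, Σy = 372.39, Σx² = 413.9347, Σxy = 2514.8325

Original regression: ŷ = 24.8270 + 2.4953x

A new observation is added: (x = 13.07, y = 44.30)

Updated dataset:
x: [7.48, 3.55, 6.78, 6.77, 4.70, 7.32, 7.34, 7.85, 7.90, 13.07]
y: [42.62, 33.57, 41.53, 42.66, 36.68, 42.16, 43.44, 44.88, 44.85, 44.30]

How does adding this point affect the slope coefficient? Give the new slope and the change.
New slope β₁ = 1.1199 versus 2.4953 before: a change of -1.3754 (-55.1%).

The new point has HIGH LEVERAGE: x = 13.07 is far from the original mean x̄ = 59.69/9 ≈ 6.63 (original range [3.55, 7.90]).

Step 1: Update the sums with the new point (n goes from 9 to 10)
Σx  = 59.69 + 13.07 = 72.76
Σy  = 372.39 + 44.30 = 416.69
Σx² = 413.9347 + 13.07² = 413.9347 + 170.8249 = 584.7596
Σxy = 2514.8325 + 13.07×44.30 = 2514.8325 + 579.0010 = 3093.8335

Step 2: Recompute the slope with b₁ = (nΣxy − ΣxΣy) / (nΣx² − (Σx)²)
Numerator   = 10×3093.8335 − 72.76×416.69 = 30938.3350 − 30318.3644 = 619.9706
Denominator = 10×584.7596 − 72.76² = 5847.5960 − 5294.0176 = 553.5784
b₁(new) = 619.9706 / 553.5784 = 1.1199

(Same formula on the original sums: (9×2514.8325 − 59.69×372.39) / (9×413.9347 − 59.69²) = 405.5334 / 162.5162 = 2.4953, matching the given fit.)

Step 3: Change in slope
Δβ₁ = 1.1199 − 2.4953 = -1.3754
Relative change = -1.3754 / 2.4953 × 100% = -55.1%
→ the slope decreases when the point is added.

Because the point sits below the extension of the original line at a high-leverage x, it tilts the fit down.
In practice: investigate whether it comes from the same population as the rest of the sample; check such a point for data-entry or measurement error.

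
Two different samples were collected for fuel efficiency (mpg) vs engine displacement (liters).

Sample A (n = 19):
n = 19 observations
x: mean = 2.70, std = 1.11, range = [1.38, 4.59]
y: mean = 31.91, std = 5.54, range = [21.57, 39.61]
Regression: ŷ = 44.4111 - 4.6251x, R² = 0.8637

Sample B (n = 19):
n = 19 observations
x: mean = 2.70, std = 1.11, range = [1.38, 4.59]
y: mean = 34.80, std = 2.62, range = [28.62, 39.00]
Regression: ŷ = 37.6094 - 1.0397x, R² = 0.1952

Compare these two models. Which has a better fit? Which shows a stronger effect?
Model A has the better fit (R² = 0.8637 vs 0.1952). Model A shows the stronger effect (|β₁| = 4.6251 vs 1.0397).

Model Comparison:

Goodness of fit (R²):
- Model A: R² = 0.8637 → 86.37% of variance in fuel efficiency explained
- Model B: R² = 0.1952 → 19.52% of variance in fuel efficiency explained
- 0.8637 > 0.1952 → Model A has the better fit

Effect size (slope magnitude):
- Model A: β₁ = -4.6251 → predicted fuel efficiency falls 4.6251 mpg per additional liter of engine displacement
- Model B: β₁ = -1.0397 → predicted fuel efficiency falls 1.0397 mpg per additional liter of engine displacement
- |-4.6251| > |-1.0397| → Model A shows the stronger marginal effect

Note: A better fit (higher R²) doesn't necessarily mean a more important relationship.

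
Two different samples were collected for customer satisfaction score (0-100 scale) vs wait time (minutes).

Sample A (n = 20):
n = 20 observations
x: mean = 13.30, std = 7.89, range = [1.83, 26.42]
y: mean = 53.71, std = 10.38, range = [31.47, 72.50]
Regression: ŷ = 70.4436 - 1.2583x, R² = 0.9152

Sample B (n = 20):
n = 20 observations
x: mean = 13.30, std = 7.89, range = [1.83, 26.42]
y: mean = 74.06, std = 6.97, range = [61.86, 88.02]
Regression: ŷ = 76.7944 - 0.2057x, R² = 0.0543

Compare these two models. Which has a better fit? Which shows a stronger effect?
Model A has the better fit (R² = 0.9152 vs 0.0543). Model A shows the stronger effect (|β₁| = 1.2583 vs 0.2057).

Model Comparison:

Which explains more variance? (R²)
- Model A: R² = 0.9152 → 91.52% of variance in satisfaction score explained
- Model B: R² = 0.0543 → 5.43% of variance in satisfaction score explained
- 0.9152 > 0.0543 → Model A has the better fit

Strength of effect — compare |β₁|:
- Model A: β₁ = -1.2583 → predicted satisfaction score falls 1.2583 points per additional minute of wait time
- Model B: β₁ = -0.2057 → predicted satisfaction score falls 0.2057 points per additional minute of wait time
- |-1.2583| > |-0.2057| → Model A shows the stronger marginal effect

Notes:
- The two samples could reflect different populations, time periods, or measurement quality.
- A steeper slope doesn't make a better model if the scatter around the line is large.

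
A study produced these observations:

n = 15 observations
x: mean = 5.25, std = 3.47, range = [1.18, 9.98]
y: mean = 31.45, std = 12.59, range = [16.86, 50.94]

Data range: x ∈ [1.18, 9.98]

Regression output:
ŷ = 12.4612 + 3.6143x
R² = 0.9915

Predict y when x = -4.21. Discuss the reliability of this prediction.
ŷ = -2.7550 (extrapolation — x = -4.21 lies outside [1.18, 9.98], so reliability is low).

Prediction calculation:
ŷ = 12.4612 + 3.6143 × (-4.21)
ŷ = -2.7550

Reliability:
- Data range: x ∈ [1.18, 9.98]
- Prediction point: x = -4.21 is 5.39 units below the observed range → this is EXTRAPOLATION, not interpolation

Why that matters here:
- The standard error of prediction grows with (x − x̄)², and x = -4.21 is far from x̄ = 5.25
- The linear relationship may not hold outside the observed range
- There are no observations near this x to validate the fitted line there

A defensible statement: 'if the linear trend continued to x = -4.21, y would be about -2.7550' — the premise is untested.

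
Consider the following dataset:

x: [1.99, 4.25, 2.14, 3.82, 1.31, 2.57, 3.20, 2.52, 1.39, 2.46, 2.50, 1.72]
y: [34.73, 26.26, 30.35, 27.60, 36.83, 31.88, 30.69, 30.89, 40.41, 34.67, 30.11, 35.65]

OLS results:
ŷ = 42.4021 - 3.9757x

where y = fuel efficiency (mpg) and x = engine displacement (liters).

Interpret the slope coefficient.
An increase of one liter in engine displacement is associated with a 3.9757 mpg decrease in predicted fuel efficiency.

β₁ = -3.9757 is the change in predicted fuel efficiency (mpg) per additional liter of engine displacement.

Interpretation:
- Engine displacement up by 1 liter → predicted fuel efficiency decreases by 3.9757 mpg
- The effect is assumed constant over the observed range of x (linearity)
- The slope describes association in these data, not necessarily a causal effect

(β₀ = 42.4021 is the fitted value at x = 0 and is not part of the slope interpretation.)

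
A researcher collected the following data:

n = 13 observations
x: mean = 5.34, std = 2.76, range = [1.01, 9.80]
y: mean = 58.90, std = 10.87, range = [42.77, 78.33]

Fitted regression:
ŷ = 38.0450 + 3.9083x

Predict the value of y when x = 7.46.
ŷ = 67.2009

x = 7.46 lies inside the observed range [1.01, 9.80], so the fitted equation applies directly:

ŷ = 38.0450 + 3.9083 × 7.46
ŷ = 38.0450 + 29.1559
ŷ = 67.2009

This is a point prediction; actual observations scatter around it by roughly the residual standard deviation.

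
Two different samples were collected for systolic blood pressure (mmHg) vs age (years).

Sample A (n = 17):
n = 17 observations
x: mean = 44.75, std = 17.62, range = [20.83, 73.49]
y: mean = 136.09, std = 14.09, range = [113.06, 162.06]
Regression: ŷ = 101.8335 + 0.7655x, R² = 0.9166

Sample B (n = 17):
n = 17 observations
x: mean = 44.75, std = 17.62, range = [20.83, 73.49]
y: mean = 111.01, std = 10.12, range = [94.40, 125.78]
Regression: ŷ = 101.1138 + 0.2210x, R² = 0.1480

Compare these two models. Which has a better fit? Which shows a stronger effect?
Model A has the better fit (R² = 0.9166 vs 0.1480). Model A shows the stronger effect (|β₁| = 0.7655 vs 0.2210).

Model Comparison:

Which explains more variance? (R²)
- Model A: R² = 0.9166 → 91.66% of variance in blood pressure explained
- Model B: R² = 0.1480 → 14.80% of variance in blood pressure explained
- 0.9166 > 0.1480 → Model A has the better fit

Effect size (slope magnitude):
- Model A: β₁ = 0.7655 → predicted blood pressure rises 0.7655 mmHg per additional year of age
- Model B: β₁ = 0.2210 → predicted blood pressure rises 0.2210 mmHg per additional year of age
- |0.7655| > |0.2210| → Model A shows the stronger marginal effect

Note: A better fit (higher R²) doesn't necessarily mean a more important relationship.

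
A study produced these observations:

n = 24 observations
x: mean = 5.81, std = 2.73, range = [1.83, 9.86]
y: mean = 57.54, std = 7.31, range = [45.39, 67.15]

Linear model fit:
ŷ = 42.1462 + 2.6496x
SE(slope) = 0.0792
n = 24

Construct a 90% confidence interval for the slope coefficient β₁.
The 90% CI for β₁ is (2.5136, 2.7856)

Confidence interval for the slope:

The 90% CI for β₁ is: β̂₁ ± t*(α/2, n-2) × SE(β̂₁)

Step 1: Find critical t-value
- Confidence level = 0.9
- Degrees of freedom = n - 2 = 24 - 2 = 22
- t*(α/2, 22) = 1.7171

Step 2: Calculate margin of error
Margin = 1.7171 × 0.0792 = 0.1360

Step 3: Construct interval
CI = 2.6496 ± 0.1360
CI = (2.5136, 2.7856)

Interpretation: intervals built this way capture the true β₁ in 90% of repeated samples; here the plausible range for the per-unit effect of x on y is 2.5136 to 2.7856.
Both endpoints are positive, so the data support a genuinely positive slope at this confidence level.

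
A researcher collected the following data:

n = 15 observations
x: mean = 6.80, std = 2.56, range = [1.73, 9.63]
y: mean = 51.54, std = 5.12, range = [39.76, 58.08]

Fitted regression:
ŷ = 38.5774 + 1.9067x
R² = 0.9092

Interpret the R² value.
The model explains 90.92% of the variance in y (R² = 0.9092), leaving 9.08% unexplained; the fit is strong.

R² (coefficient of determination) measures the proportion of variance in y explained by the regression model.

Here R² = 0.9092:
- Explained: 90.92% of the variation in y
- Unexplained (residual): 100% − 90.92% = 9.08%
- Rule of thumb (below 0.3 weak; 0.3 to below 0.7 moderate; 0.7 and above strong) → strong

Note: R² says nothing about causation, and a high R² does not by itself mean the linear form is appropriate — check the residuals.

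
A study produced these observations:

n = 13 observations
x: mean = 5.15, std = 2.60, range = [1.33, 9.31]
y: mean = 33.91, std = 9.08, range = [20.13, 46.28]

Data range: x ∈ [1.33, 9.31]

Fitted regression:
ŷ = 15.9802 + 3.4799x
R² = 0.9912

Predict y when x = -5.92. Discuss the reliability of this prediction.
The equation gives ŷ = -4.6208; however x = -5.92 is 7.25 units below the observed range, so this extrapolated value should not be trusted.

Prediction calculation:
ŷ = 15.9802 + 3.4799 × (-5.92)
ŷ = -4.6208

Reliability:
- Data range: x ∈ [1.33, 9.31]
- Prediction point: x = -5.92 is 7.25 units below the observed range → this is EXTRAPOLATION, not interpolation

Why that matters here:
- R² describes fit only over the sampled x values; it says nothing about behaviour beyond them
- The linear relationship may not hold outside the observed range
- There are no observations near this x to validate the fitted line there

The R² = 0.9912 only validates the fit within [1.33, 9.31]; treat ŷ = -4.6208 with caution.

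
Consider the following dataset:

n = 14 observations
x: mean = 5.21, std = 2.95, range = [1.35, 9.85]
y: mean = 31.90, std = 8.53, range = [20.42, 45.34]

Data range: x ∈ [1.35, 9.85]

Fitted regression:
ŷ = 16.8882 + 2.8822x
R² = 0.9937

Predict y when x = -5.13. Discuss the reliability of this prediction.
The equation gives ŷ = 2.1025; however x = -5.13 is 6.48 units below the observed range, so this extrapolated value should not be trusted.

Prediction calculation:
ŷ = 16.8882 + 2.8822 × (-5.13)
ŷ = 2.1025

Reliability:
- Data range: x ∈ [1.35, 9.85]
- Prediction point: x = -5.13 is 6.48 units below the observed range → this is EXTRAPOLATION, not interpolation

Why that matters here:
- There are no observations near this x to validate the fitted line there
- Real relationships often flatten, saturate, or turn nonlinear at extremes

Report the number if required, but flag clearly that it is an extrapolation.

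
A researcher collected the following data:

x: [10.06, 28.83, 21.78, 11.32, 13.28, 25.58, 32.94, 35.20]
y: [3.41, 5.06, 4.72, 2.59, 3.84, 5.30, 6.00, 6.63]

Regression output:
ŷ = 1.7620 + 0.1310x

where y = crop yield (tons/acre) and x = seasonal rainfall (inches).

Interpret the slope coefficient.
On average, crop yield is about 0.1310 tons/acre higher for every extra inch of rainfall.

The slope β₁ = 0.1310 gives the rate at which the fitted crop yield changes with rainfall.

Interpretation:
- Rainfall up by 1 inch → predicted crop yield increases by 0.1310 tons/acre
- This is a linear approximation: the same per-unit change is assumed across the whole observed x range
- The slope describes association in these data, not necessarily a causal effect

The intercept β₀ = 1.7620 is the predicted crop yield when rainfall = 0; since the smallest observed x is 10.06, this is an extrapolation and mainly anchors the line.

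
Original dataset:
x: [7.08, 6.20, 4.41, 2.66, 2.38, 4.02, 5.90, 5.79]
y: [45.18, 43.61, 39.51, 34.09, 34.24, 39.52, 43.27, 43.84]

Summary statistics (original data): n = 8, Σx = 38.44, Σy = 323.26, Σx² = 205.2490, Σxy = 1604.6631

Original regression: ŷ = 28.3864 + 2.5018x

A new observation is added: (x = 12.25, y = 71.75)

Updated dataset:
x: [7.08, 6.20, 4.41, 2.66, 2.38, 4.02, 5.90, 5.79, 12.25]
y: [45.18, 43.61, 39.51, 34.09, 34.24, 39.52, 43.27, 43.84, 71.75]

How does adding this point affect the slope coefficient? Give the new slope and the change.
Adding the point moves β₁ from 2.5018 to 3.7072, i.e. it increases by 1.2054 (+48.2%).

The new point has HIGH LEVERAGE: x = 12.25 is far from the original mean x̄ = 38.44/8 ≈ 4.81 (original range [2.38, 7.08]).

Step 1: Update the sums with the new point (n goes from 8 to 9)
Σx  = 38.44 + 12.25 = 50.69
Σy  = 323.26 + 71.75 = 395.01
Σx² = 205.2490 + 12.25² = 205.2490 + 150.0625 = 355.3115
Σxy = 1604.6631 + 12.25×71.75 = 1604.6631 + 878.9375 = 2483.6006

Step 2: Recompute the slope with b₁ = (nΣxy − ΣxΣy) / (nΣx² − (Σx)²)
Numerator   = 9×2483.6006 − 50.69×395.01 = 22352.4054 − 20023.0569 = 2329.3485
Denominator = 9×355.3115 − 50.69² = 3197.8035 − 2569.4761 = 628.3274
b₁(new) = 2329.3485 / 628.3274 = 3.7072

(Same formula on the original sums: (8×1604.6631 − 38.44×323.26) / (8×205.2490 − 38.44²) = 411.1904 / 164.3584 = 2.5018, matching the given fit.)

Step 3: Change in slope
Δβ₁ = 3.7072 − 2.5018 = +1.2054
Relative change = +1.2054 / 2.5018 × 100% = +48.2%
→ the slope increases when the point is added.

A high-leverage point only changes the slope if it is off the original line; here y = 71.75 is above the original trend, so the slope increases.
In practice: check such a point for data-entry or measurement error.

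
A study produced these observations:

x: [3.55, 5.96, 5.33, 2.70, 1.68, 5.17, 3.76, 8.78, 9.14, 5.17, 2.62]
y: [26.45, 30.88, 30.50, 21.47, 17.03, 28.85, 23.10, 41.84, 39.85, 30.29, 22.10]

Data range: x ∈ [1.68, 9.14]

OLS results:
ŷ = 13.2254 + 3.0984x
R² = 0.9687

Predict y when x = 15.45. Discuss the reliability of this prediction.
The equation gives ŷ = 61.0957; however x = 15.45 is 6.31 units above the observed range, so this extrapolated value should not be trusted.

Prediction calculation:
ŷ = 13.2254 + 3.0984 × 15.45
ŷ = 61.0957

Reliability:
- Data range: x ∈ [1.68, 9.14]
- Prediction point: x = 15.45 is 6.31 units above the observed range → this is EXTRAPOLATION, not interpolation

Why that matters here:
- There are no observations near this x to validate the fitted line there
- The linear relationship may not hold outside the observed range
- R² describes fit only over the sampled x values; it says nothing about behaviour beyond them

Report the number if required, but flag clearly that it is an extrapolation.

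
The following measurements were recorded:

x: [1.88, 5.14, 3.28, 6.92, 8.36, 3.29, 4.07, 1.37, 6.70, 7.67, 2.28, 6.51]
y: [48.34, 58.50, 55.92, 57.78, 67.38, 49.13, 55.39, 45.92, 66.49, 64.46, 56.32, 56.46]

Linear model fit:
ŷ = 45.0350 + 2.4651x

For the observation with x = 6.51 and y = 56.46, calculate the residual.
Residual = -4.6228

The residual is the difference between the actual value and the predicted value:

Residual = y - ŷ

Step 1: Calculate predicted value
ŷ = 45.0350 + 2.4651 × 6.51
ŷ = 61.0828

Step 2: Calculate residual
Residual = 56.46 - 61.0828
Residual = -4.6228

The residual is negative, so the observed y = 56.46 sits below the regression line (the line overestimates it by 4.6228).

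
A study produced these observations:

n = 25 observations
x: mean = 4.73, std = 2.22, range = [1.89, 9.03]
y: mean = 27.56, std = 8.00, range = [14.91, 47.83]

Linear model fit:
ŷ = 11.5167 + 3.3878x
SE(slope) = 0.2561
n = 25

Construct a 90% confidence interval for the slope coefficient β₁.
The 90% CI for β₁ is (2.9489, 3.8267)

Confidence interval for the slope:

The 90% CI for β₁ is: β̂₁ ± t*(α/2, n-2) × SE(β̂₁)

Step 1: Find critical t-value
- Confidence level = 0.9
- Degrees of freedom = n - 2 = 25 - 2 = 23
- t*(α/2, 23) = 1.7139

Step 2: Calculate margin of error
Margin = 1.7139 × 0.2561 = 0.4389

Step 3: Construct interval
CI = 3.3878 ± 0.4389
CI = (2.9489, 3.8267)

Interpretation: each one-unit increase in x is associated with a change in mean y of between 2.9489 and 3.8267, with 90% confidence.
The interval does not include 0, suggesting a significant linear relationship.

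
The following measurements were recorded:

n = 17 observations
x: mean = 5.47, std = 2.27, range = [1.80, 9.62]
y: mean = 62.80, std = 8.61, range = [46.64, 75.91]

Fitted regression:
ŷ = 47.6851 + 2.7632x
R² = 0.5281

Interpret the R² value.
The model explains 52.81% of the variance in y (R² = 0.5281), leaving 47.19% unexplained; the fit is moderate.

R² (coefficient of determination) measures the proportion of variance in y explained by the regression model.

Here R² = 0.5281:
- Explained: 52.81% of the variation in y
- Unexplained (residual): 100% − 52.81% = 47.19%
- Rule of thumb (below 0.3 weak; 0.3 to below 0.7 moderate; 0.7 and above strong) → moderate

Note: R² never decreases when predictors are added, so it should not be used alone to compare models of different size.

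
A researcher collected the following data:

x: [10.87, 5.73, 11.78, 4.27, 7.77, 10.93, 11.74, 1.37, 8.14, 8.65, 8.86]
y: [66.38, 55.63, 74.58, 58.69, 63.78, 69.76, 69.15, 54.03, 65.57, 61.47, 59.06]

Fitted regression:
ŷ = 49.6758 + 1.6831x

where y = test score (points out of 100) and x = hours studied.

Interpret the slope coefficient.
For each additional hour of study time, predicted test score increases by approximately 1.6831 points.

The slope β₁ = 1.6831 gives the rate at which the fitted test score changes with study time.

Interpretation:
- Study time up by 1 hour → predicted test score increases by 1.6831 points
- This is a linear approximation: the same per-unit change is assumed across the whole observed x range

(β₀ = 49.6758 is the fitted value at x = 0 and is not part of the slope interpretation.)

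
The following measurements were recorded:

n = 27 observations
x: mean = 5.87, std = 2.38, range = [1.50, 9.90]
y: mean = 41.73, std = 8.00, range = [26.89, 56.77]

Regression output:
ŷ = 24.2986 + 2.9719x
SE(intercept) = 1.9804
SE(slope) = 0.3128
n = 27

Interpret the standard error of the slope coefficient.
The slope 2.9719 is pinned down to within about ±0.3128 (one SE) by these data — relative uncertainty 10.5%, i.e. precise.

SE(β̂₁) = 0.3128 says: if we drew many samples of n = 27 from the same population and refit each time, the fitted slopes would scatter with a standard deviation of roughly 0.3128 around the true β₁.

Relative precision:
- SE / |β̂₁| = 0.3128 / 2.9719 = 10.5%
- Rule of thumb (under 20%: precise; 20% to under 50%: moderately precise; 50% or more: imprecise) → precise

Rough 95% range (±2 SE): 2.9719 ± 0.6256 → (2.3463, 3.5975).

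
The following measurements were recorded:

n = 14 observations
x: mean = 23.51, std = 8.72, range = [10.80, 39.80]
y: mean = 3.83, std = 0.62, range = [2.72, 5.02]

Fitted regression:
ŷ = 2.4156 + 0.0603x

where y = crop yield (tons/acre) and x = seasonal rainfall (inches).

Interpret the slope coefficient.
For each additional inch of rainfall, predicted crop yield increases by approximately 0.0603 tons/acre.

The slope coefficient β₁ = 0.0603 represents the marginal effect of rainfall on crop yield.

Interpretation:
- Rainfall up by 1 inch → predicted crop yield increases by 0.0603 tons/acre
- This is a linear approximation: the same per-unit change is assumed across the whole observed x range
- The sign (+) gives the direction; the magnitude 0.0603 gives the size of the effect per inch

The intercept β₀ = 2.4156 is the predicted crop yield when rainfall = 0; since the smallest observed x is 10.80, this is an extrapolation and mainly anchors the line.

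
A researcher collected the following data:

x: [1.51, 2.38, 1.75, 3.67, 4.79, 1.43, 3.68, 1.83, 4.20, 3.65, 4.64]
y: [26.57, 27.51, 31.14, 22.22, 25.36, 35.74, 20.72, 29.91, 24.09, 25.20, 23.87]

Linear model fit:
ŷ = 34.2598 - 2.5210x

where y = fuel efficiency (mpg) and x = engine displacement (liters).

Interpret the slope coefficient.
An increase of one liter in engine displacement is associated with a 2.5210 mpg decrease in predicted fuel efficiency.

The slope coefficient β₁ = -2.5210 represents the marginal effect of engine displacement on fuel efficiency.

Interpretation:
- Engine displacement up by 1 liter → predicted fuel efficiency decreases by 2.5210 mpg
- This is a linear approximation: the same per-unit change is assumed across the whole observed x range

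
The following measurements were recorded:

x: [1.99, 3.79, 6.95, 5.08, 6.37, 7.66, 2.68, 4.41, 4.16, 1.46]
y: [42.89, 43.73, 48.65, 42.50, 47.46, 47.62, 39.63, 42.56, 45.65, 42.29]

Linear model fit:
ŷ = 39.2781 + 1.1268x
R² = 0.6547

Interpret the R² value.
R² = 0.6547 means 65.47% of the variation in y is explained by the linear relationship with x. This indicates a moderate fit.

The coefficient of determination R² is the fraction of the total variation in y that the fitted line accounts for.

Here R² = 0.6547:
- Explained: 65.47% of the variation in y
- Unexplained (residual): 100% − 65.47% = 34.53%
- Rule of thumb (below 0.3 weak; 0.3 to below 0.7 moderate; 0.7 and above strong) → moderate

Note: R² says nothing about causation, and a high R² does not by itself mean the linear form is appropriate — check the residuals.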